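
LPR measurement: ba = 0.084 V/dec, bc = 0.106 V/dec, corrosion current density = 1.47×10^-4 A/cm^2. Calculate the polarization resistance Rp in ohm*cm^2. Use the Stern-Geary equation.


Apply the Stern-Geary equation: Rp = ba*bc / (2.303*icorr*(ba+bc))
ba*bc = 0.084*0.106 = 0.008904
ba+bc = 0.19; 2.303*icorr*(ba+bc) = 2.303*1.47×10^-4*0.19 = 6.432279×10^-5
Rp = 0.008904 / 6.432279×10^-5 = 138.4 ohm*cm^2

138.4 ohm*cm^2


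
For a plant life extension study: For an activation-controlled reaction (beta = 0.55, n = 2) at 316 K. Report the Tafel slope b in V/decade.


Apply the Tafel slope relation: b = 2.303*R*T/(beta*n*F)
Numerator: 2.303 * 8.314 * 316 = 6050.5
Denominator: 0.55 * 2 * 96485 = 106133.5
b = 6050.5 / 106133.5 = 0.057 V/decade

0.057 V/decade


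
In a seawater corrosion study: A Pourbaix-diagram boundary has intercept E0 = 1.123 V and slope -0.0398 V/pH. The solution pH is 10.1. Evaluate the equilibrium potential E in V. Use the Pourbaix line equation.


Apply the Pourbaix line equation: E = E0 + slope*pH
E = 1.123 + (-0.0398)*10.1 = 1.123 + (-0.40198) = 0.72102 V
Rounded to 4 decimal places: E = 0.7210 V

0.7210 V


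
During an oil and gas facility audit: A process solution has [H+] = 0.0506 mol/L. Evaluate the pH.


pH = −log10[H+]
pH = −log10(0.0506) = 1.3

1.3


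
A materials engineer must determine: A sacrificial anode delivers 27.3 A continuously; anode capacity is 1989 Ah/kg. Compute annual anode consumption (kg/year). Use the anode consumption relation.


Annual consumption = current * hours per year / capacity
Rate = 27.3 * 8760 / 1989 = 120.2 kg/year

120.2 kg/year


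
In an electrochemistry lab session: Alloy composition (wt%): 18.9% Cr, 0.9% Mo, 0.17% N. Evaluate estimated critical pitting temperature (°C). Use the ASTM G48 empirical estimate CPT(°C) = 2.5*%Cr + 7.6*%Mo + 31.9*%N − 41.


Apply the ASTM G48 empirical CPT estimate: CPT(°C) = 2.5*%Cr + 7.6*%Mo + 31.9*%N − 41
2.5*18.9 = 47.25; 7.6*0.9 = 6.84; 31.9*0.17 = 5.423
CPT = 47.25 + 6.84 + 5.423 − 41 = 18.513 °C
Rounded to 0.1 °C: CPT ≈ 18.5 °C

18.5 °C


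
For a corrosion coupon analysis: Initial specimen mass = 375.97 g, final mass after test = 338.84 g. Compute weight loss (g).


Weight loss = initial − final
WL = 375.97 − 338.84 = 37.13 g

37.13 g


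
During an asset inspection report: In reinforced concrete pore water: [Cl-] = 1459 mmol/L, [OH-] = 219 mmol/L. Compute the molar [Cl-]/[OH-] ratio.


Threshold parameter = [Cl-] / [OH-] (molar basis; both in mmol/L, so units cancel)
Ratio = 1459 / 219 = 6.66

6.66


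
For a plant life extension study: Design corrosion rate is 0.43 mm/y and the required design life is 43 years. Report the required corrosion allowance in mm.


Corrosion allowance = CR × design life
CA = 0.43 * 43 = 18.49 mm

18.49 mm


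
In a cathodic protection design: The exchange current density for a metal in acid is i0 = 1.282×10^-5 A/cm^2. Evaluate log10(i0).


i0 = 1.282×10^-5 A/cm^2
log10(i0) = -4.892

-4.892


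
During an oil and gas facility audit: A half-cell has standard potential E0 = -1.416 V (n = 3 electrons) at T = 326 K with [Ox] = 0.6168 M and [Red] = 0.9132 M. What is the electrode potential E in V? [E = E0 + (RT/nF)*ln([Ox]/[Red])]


Apply the Nernst equation: E = E0 + (RT/nF)*ln([Ox]/[Red])
Step 1: RT/nF = 8.314*326/(3*96485) = 0.00936368 V
Step 2: [Ox]/[Red] = 0.6168/0.9132 = 0.675427
Step 3: ln(0.675427) = -0.39241
Step 4: correction = 0.00936368 * -0.39241 = -0.0037 V
E = -1.416 + -0.0037 = -1.4197 V

-1.4197 V


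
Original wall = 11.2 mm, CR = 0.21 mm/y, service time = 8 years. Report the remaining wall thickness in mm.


Remaining wall = original − CR × time
t = 11.2 − 0.21*8 = 11.2 − 1.68 = 9.52 mm

9.52 mm


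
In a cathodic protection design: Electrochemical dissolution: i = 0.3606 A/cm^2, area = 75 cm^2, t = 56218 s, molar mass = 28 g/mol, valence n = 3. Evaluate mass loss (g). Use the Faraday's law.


Apply Faraday's law: m = i*A*t*M / (n*F)
Total charge passed Q = i*A*t = 0.3606*75*56218 = 1520415.81 C
m = Q*M/(n*F) = 1520415.81*28/(3*96485) = 147.0752 g

147.0752 g


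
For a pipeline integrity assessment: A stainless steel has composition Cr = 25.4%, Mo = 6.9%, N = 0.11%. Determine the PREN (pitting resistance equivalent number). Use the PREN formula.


Apply the PREN formula: PREN = Cr + 3.3*Mo + 16*N
PREN = 25.4 + 3.3*6.9 + 16*0.11
PREN = 25.4 + 22.77 + 1.76 = 49.93

49.93


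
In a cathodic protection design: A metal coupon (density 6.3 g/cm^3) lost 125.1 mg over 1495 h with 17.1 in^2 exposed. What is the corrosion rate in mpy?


Apply the mpy weight-loss relation: CR = 534 * W / (D * A * T)
Numerator: 534 * 125.1 = 66803.4
Denominator: 6.3 * 17.1 * 1495 = 161056.35
CR = 66803.4 / 161056.35 = 0.4148 mpy

0.4148 mpy


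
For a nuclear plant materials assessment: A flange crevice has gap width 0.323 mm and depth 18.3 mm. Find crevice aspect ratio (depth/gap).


Aspect ratio = depth / gap
Ratio = 18.3 / 0.323 = 56.7

56.7


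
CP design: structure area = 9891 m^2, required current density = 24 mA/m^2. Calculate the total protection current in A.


I = area * current density, then convert mA → A (÷1000)
I = 9891 * 24 / 1000 = 237.38 A

237.38 A


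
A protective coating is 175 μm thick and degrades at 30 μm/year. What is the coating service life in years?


Service life = thickness / degradation rate
Life = 175 / 30 = 5.8 years

5.8 years


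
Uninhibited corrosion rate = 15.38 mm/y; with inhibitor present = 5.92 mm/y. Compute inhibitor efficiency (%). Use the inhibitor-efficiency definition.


Apply the inhibitor-efficiency definition: IE = (CR_blank − CR_inh)/CR_blank × 100
IE = (15.38 − 5.92) / 15.38 × 100
IE = 9.46 / 15.38 × 100 = 61.5 %

61.5 %


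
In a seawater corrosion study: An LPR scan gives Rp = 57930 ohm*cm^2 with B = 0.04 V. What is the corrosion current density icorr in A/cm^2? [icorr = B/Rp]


Apply the Stern-Geary relation: icorr = B / Rp
icorr = 0.04 / 57930 = 6.905×10^-7 A/cm^2

6.905×10^-7 A/cm^2


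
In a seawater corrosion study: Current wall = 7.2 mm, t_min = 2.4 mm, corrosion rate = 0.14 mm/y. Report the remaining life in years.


Apply the remaining-life relation: RL = (t_current − t_min) / CR
RL = (7.2 − 2.4) / 0.14 = 4.8 / 0.14 = 34.3 years

34.3 years


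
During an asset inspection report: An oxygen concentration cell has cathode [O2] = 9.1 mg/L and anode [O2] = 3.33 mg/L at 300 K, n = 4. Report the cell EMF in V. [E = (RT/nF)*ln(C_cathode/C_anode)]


Apply the Nernst concentration-cell relation: E = (RT/nF)*ln(C_cathode/C_anode)
RT/nF = 8.314*300/(4*96485) = 0.00646266 V
ln(9.1/3.33) = 1.0053
E = 0.00646266 * 1.0053 = 0.0065 V

0.0065 V


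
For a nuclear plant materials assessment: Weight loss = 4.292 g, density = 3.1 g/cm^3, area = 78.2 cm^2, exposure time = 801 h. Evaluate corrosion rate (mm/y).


Apply the mm/y weight-loss relation: CR = 87600 * W / (D * A * T)
Numerator: 87600 * 4.292 = 375979.2
Denominator: 3.1 * 78.2 * 801 = 194178.42
CR = 375979.2 / 194178.42 = 1.93626 mm/y

1.93626 mm/y


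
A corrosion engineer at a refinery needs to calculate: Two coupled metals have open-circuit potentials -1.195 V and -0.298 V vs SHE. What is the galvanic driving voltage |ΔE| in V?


Driving voltage is the absolute potential difference.
|ΔE| = |-1.195 − (-0.298)| = 0.897 V

0.897 V


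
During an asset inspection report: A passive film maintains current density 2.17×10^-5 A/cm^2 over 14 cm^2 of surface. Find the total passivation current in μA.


I = i_pass * A, then convert A → μA (×10^6)
I = 2.17×10^-5 * 14 * 10^6 = 303.8 μA

303.8 μA


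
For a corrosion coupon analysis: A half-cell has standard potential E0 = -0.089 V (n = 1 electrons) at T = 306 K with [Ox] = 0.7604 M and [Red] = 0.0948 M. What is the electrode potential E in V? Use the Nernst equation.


Apply the Nernst equation: E = E0 + (RT/nF)*ln([Ox]/[Red])
Step 1: RT/nF = 8.314*306/(1*96485) = 0.02636766 V
Step 2: [Ox]/[Red] = 0.7604/0.0948 = 8.021097
Step 3: ln(8.021097) = 2.082075
Step 4: correction = 0.02636766 * 2.082075 = 0.055 V
E = -0.089 + 0.055 = -0.034 V

-0.034 V


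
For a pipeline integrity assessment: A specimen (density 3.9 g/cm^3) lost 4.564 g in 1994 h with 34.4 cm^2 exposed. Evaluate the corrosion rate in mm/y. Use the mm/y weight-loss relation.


Apply the mm/y weight-loss relation: CR = 87600 * W / (D * A * T)
Numerator: 87600 * 4.564 = 399806.4
Denominator: 3.9 * 34.4 * 1994 = 267515.04
CR = 399806.4 / 267515.04 = 1.494519 mm/y

1.494519 mm/y


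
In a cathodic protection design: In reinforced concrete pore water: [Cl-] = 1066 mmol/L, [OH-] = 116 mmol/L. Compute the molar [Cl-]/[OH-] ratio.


Threshold parameter = [Cl-] / [OH-] (molar basis; both in mmol/L, so units cancel)
Ratio = 1066 / 116 = 9.19

9.19


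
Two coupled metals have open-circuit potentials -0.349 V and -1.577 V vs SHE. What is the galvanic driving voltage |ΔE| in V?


Driving voltage is the absolute potential difference.
|ΔE| = |-0.349 − (-1.577)| = 1.228 V

1.228 V


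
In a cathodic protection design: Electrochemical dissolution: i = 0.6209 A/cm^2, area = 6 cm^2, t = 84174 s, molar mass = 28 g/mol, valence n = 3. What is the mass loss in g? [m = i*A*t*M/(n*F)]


Apply Faraday's law: m = i*A*t*M / (n*F)
Total charge passed Q = i*A*t = 0.6209*6*84174 = 313581.8196 C
m = Q*M/(n*F) = 313581.8196*28/(3*96485) = 30.33387 g

30.33387 g


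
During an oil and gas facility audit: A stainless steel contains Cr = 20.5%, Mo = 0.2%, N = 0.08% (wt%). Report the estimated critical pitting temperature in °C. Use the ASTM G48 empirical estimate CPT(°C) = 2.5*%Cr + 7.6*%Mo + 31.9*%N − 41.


Apply the ASTM G48 empirical CPT estimate: CPT(°C) = 2.5*%Cr + 7.6*%Mo + 31.9*%N − 41
2.5*20.5 = 51.25; 7.6*0.2 = 1.52; 31.9*0.08 = 2.552
CPT = 51.25 + 1.52 + 2.552 − 41 = 14.322 °C
Rounded to 0.1 °C: CPT ≈ 14.3 °C

14.3 °C


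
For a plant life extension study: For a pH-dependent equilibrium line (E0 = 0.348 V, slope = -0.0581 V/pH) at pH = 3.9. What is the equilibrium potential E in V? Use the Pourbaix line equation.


Apply the Pourbaix line equation: E = E0 + slope*pH
E = 0.348 + (-0.0581)*3.9 = 0.348 + (-0.22659) = 0.12141 V
Rounded to 4 decimal places: E = 0.1214 V

0.1214 V


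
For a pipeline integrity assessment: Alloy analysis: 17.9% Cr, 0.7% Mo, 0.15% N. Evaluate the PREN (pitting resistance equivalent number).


Apply the PREN formula: PREN = Cr + 3.3*Mo + 16*N
PREN = 17.9 + 3.3*0.7 + 16*0.15
PREN = 17.9 + 2.31 + 2.4 = 22.61

22.61


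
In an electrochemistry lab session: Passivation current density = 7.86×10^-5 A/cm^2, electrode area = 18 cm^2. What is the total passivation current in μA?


I = i_pass * A, then convert A → μA (×10^6)
I = 7.86×10^-5 * 18 * 10^6 = 1414.8 μA

1414.8 μA


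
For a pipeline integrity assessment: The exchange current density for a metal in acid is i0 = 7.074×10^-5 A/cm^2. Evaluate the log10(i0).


i0 = 7.074×10^-5 A/cm^2
log10(i0) = -4.15

-4.15


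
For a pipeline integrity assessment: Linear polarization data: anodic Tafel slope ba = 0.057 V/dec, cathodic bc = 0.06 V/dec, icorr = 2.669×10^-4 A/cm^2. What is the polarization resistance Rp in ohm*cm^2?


Apply the Stern-Geary equation: Rp = ba*bc / (2.303*icorr*(ba+bc))
ba*bc = 0.057*0.06 = 0.00342
ba+bc = 0.117; 2.303*icorr*(ba+bc) = 2.303*2.669×10^-4*0.117 = 7.1916472×10^-5
Rp = 0.00342 / 7.1916472×10^-5 = 47.56 ohm*cm^2

47.56 ohm*cm^2


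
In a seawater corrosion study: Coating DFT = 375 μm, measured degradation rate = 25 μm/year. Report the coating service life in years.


Service life = thickness / degradation rate
Life = 375 / 25 = 15.0 years

15.0 years


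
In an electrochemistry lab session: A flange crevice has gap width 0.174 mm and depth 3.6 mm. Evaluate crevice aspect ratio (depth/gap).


Aspect ratio = depth / gap
Ratio = 3.6 / 0.174 = 20.7

20.7


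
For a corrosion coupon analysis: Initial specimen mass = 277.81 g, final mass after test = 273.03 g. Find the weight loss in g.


Weight loss = initial − final
WL = 277.81 − 273.03 = 4.78 g

4.78 g


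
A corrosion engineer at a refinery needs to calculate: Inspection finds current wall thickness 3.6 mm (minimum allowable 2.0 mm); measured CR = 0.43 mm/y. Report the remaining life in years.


Apply the remaining-life relation: RL = (t_current − t_min) / CR
RL = (3.6 − 2.0) / 0.43 = 1.6 / 0.43 = 3.7 years

3.7 years


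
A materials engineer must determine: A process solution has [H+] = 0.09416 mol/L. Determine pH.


pH = −log10[H+]
pH = −log10(0.09416) = 1.03

1.03


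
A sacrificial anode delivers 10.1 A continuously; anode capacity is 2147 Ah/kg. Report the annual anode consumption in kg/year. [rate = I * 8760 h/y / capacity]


Annual consumption = current * hours per year / capacity
Rate = 10.1 * 8760 / 2147 = 41.2 kg/year

41.2 kg/year


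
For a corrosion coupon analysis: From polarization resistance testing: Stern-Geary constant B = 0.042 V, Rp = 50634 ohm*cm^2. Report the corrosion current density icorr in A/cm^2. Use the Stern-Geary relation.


Apply the Stern-Geary relation: icorr = B / Rp
icorr = 0.042 / 50634 = 8.295×10^-7 A/cm^2

8.295×10^-7 A/cm^2


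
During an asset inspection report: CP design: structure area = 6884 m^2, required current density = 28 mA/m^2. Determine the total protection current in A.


I = area * current density, then convert mA → A (÷1000)
I = 6884 * 28 / 1000 = 192.75 A

192.75 A


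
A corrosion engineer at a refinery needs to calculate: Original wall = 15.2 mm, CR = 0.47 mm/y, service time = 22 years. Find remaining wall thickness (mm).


Remaining wall = original − CR × time
t = 15.2 − 0.47*22 = 15.2 − 10.34 = 4.86 mm

4.86 mm


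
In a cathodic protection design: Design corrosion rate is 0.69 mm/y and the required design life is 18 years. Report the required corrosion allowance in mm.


Corrosion allowance = CR × design life
CA = 0.69 * 18 = 12.42 mm

12.42 mm


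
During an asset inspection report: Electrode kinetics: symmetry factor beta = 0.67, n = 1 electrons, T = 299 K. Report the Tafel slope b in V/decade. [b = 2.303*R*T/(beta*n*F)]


Apply the Tafel slope relation: b = 2.303*R*T/(beta*n*F)
Numerator: 2.303 * 8.314 * 299 = 5725.0
Denominator: 0.67 * 1 * 96485 = 64644.95
b = 5725.0 / 64644.95 = 0.089 V/decade

0.089 V/decade


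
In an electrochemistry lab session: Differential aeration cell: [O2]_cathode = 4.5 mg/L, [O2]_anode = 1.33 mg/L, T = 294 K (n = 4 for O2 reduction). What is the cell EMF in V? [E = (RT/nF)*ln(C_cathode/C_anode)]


Apply the Nernst concentration-cell relation: E = (RT/nF)*ln(C_cathode/C_anode)
RT/nF = 8.314*294/(4*96485) = 0.00633341 V
ln(4.5/1.33) = 1.2189
E = 0.00633341 * 1.2189 = 0.00772 V

0.00772 V


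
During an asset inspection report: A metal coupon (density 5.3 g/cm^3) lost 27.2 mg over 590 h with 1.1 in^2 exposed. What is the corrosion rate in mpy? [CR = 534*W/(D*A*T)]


Apply the mpy weight-loss relation: CR = 534 * W / (D * A * T)
Numerator: 534 * 27.2 = 14524.8
Denominator: 5.3 * 1.1 * 590 = 3439.7
CR = 14524.8 / 3439.7 = 4.223 mpy

4.223 mpy


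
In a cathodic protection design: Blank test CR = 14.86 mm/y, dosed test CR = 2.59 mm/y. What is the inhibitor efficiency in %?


Apply the inhibitor-efficiency definition: IE = (CR_blank − CR_inh)/CR_blank × 100
IE = (14.86 − 2.59) / 14.86 × 100
IE = 12.27 / 14.86 × 100 = 82.6 %

82.6 %


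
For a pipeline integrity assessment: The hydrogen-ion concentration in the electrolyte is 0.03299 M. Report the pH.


pH = −log10[H+]
pH = −log10(0.03299) = 1.48

1.48


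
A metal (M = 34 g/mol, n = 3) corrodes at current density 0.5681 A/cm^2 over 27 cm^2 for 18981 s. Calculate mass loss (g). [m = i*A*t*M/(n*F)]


Apply Faraday's law: m = i*A*t*M / (n*F)
Total charge passed Q = i*A*t = 0.5681*27*18981 = 291143.8647 C
m = Q*M/(n*F) = 291143.8647*34/(3*96485) = 34.1984 g

34.1984 g


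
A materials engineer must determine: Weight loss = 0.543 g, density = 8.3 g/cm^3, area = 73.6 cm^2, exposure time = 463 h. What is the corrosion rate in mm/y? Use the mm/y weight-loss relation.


Apply the mm/y weight-loss relation: CR = 87600 * W / (D * A * T)
Numerator: 87600 * 0.543 = 47566.8
Denominator: 8.3 * 73.6 * 463 = 282837.44
CR = 47566.8 / 282837.44 = 0.1682 mm/y

0.1682 mm/y


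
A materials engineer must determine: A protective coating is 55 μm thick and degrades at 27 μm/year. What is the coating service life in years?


Service life = thickness / degradation rate
Life = 55 / 27 = 2.0 years

2.0 years


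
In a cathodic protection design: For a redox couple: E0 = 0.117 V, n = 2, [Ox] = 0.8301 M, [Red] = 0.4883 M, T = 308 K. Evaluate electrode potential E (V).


Apply the Nernst equation: E = E0 + (RT/nF)*ln([Ox]/[Red])
Step 1: RT/nF = 8.314*308/(2*96485) = 0.01327 V
Step 2: [Ox]/[Red] = 0.8301/0.4883 = 1.69998
Step 3: ln(1.69998) = 0.530616
Step 4: correction = 0.01327 * 0.530616 = 0.007 V
E = 0.117 + 0.007 = 0.124 V

0.124 V


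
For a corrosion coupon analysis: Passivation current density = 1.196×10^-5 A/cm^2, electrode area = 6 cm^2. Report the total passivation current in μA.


I = i_pass * A, then convert A → μA (×10^6)
I = 1.196×10^-5 * 6 * 10^6 = 71.76 μA

71.76 μA


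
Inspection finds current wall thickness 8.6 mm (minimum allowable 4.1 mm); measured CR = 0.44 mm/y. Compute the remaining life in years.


Apply the remaining-life relation: RL = (t_current − t_min) / CR
RL = (8.6 − 4.1) / 0.44 = 4.5 / 0.44 = 10.2 years

10.2 years


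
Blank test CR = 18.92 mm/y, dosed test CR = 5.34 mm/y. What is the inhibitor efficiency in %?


Apply the inhibitor-efficiency definition: IE = (CR_blank − CR_inh)/CR_blank × 100
IE = (18.92 − 5.34) / 18.92 × 100
IE = 13.58 / 18.92 × 100 = 71.8 %

71.8 %


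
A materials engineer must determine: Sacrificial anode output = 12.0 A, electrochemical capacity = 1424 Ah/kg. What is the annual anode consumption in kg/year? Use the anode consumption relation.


Annual consumption = current * hours per year / capacity
Rate = 12.0 * 8760 / 1424 = 73.8 kg/year

73.8 kg/year


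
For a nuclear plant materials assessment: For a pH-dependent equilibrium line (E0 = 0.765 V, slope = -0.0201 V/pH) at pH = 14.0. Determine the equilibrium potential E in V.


Apply the Pourbaix line equation: E = E0 + slope*pH
E = 0.765 + (-0.0201)*14.0 = 0.765 + (-0.2814) = 0.4836 V
Rounded to 3 decimal places: E = 0.484 V

0.484 V


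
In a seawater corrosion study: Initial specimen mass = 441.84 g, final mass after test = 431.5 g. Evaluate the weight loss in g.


Weight loss = initial − final
WL = 441.84 − 431.5 = 10.34 g

10.34 g


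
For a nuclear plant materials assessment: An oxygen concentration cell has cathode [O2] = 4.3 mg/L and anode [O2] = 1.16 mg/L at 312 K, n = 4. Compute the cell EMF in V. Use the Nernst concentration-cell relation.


Apply the Nernst concentration-cell relation: E = (RT/nF)*ln(C_cathode/C_anode)
RT/nF = 8.314*312/(4*96485) = 0.00672117 V
ln(4.3/1.16) = 1.3102
E = 0.00672117 * 1.3102 = 0.00881 V

0.00881 V


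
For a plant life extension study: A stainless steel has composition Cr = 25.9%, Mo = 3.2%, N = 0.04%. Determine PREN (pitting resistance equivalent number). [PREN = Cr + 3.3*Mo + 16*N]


Apply the PREN formula: PREN = Cr + 3.3*Mo + 16*N
PREN = 25.9 + 3.3*3.2 + 16*0.04
PREN = 25.9 + 10.56 + 0.64 = 37.1

37.1


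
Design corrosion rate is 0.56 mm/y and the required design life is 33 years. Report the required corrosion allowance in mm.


Corrosion allowance = CR × design life
CA = 0.56 * 33 = 18.48 mm

18.48 mm


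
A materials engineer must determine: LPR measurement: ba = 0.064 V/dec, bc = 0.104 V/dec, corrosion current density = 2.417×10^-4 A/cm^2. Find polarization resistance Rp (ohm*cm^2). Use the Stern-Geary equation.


Apply the Stern-Geary equation: Rp = ba*bc / (2.303*icorr*(ba+bc))
ba*bc = 0.064*0.104 = 0.006656
ba+bc = 0.168; 2.303*icorr*(ba+bc) = 2.303*2.417×10^-4*0.168 = 9.3514697×10^-5
Rp = 0.006656 / 9.3514697×10^-5 = 71.2 ohm*cm^2

71.2 ohm*cm^2


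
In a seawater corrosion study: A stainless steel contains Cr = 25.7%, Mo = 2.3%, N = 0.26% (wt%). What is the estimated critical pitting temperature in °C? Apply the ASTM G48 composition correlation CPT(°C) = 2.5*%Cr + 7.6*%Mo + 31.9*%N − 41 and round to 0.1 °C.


Apply the ASTM G48 empirical CPT estimate: CPT(°C) = 2.5*%Cr + 7.6*%Mo + 31.9*%N − 41
2.5*25.7 = 64.25; 7.6*2.3 = 17.48; 31.9*0.26 = 8.294
CPT = 64.25 + 17.48 + 8.294 − 41 = 49.024 °C
Rounded to 0.1 °C: CPT ≈ 49.0 °C

49.0 °C


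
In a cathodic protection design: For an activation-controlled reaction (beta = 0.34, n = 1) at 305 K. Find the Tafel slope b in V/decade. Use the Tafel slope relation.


Apply the Tafel slope relation: b = 2.303*R*T/(beta*n*F)
Numerator: 2.303 * 8.314 * 305 = 5839.88
Denominator: 0.34 * 1 * 96485 = 32804.9
b = 5839.88 / 32804.9 = 0.178 V/decade

0.178 V/decade


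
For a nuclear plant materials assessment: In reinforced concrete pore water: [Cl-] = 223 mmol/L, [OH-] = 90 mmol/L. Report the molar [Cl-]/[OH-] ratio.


Threshold parameter = [Cl-] / [OH-] (molar basis; both in mmol/L, so units cancel)
Ratio = 223 / 90 = 2.48

2.48


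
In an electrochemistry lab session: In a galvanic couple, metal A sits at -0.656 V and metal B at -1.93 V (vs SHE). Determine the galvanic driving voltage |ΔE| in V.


Driving voltage is the absolute potential difference.
|ΔE| = |-0.656 − (-1.93)| = 1.274 V

1.274 V


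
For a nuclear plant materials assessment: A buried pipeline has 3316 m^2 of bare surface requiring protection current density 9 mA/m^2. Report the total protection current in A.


I = area * current density, then convert mA → A (÷1000)
I = 3316 * 9 / 1000 = 29.84 A

29.84 A


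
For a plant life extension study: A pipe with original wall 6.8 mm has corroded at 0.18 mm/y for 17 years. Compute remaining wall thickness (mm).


Remaining wall = original − CR × time
t = 6.8 − 0.18*17 = 6.8 − 3.06 = 3.74 mm

3.74 mm


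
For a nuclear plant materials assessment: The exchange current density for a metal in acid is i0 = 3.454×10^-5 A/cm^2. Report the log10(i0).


i0 = 3.454×10^-5 A/cm^2
log10(i0) = -4.462

-4.462


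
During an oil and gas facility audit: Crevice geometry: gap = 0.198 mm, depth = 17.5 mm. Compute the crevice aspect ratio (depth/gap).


Aspect ratio = depth / gap
Ratio = 17.5 / 0.198 = 88.4

88.4


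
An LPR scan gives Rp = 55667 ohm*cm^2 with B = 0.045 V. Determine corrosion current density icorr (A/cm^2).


Apply the Stern-Geary relation: icorr = B / Rp
icorr = 0.045 / 55667 = 8.084×10^-7 A/cm^2

8.084×10^-7 A/cm^2


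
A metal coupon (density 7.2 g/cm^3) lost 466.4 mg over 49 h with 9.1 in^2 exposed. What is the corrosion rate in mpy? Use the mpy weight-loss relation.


Apply the mpy weight-loss relation: CR = 534 * W / (D * A * T)
Numerator: 534 * 466.4 = 249057.6
Denominator: 7.2 * 9.1 * 49 = 3210.48
CR = 249057.6 / 3210.48 = 77.576 mpy

77.576 mpy


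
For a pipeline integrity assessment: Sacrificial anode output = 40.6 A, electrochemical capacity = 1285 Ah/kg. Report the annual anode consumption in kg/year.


Annual consumption = current * hours per year / capacity
Rate = 40.6 * 8760 / 1285 = 276.8 kg/year

276.8 kg/year


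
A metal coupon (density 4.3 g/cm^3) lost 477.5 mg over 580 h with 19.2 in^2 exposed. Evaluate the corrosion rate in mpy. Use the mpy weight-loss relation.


Apply the mpy weight-loss relation: CR = 534 * W / (D * A * T)
Numerator: 534 * 477.5 = 254985.0
Denominator: 4.3 * 19.2 * 580 = 47884.8
CR = 254985.0 / 47884.8 = 5.325 mpy

5.325 mpy


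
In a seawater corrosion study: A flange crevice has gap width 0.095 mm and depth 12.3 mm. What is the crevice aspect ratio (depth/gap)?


Aspect ratio = depth / gap
Ratio = 12.3 / 0.095 = 129.5

129.5


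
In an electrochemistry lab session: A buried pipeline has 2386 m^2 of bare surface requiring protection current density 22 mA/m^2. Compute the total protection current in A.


I = area * current density, then convert mA → A (÷1000)
I = 2386 * 22 / 1000 = 52.49 A

52.49 A


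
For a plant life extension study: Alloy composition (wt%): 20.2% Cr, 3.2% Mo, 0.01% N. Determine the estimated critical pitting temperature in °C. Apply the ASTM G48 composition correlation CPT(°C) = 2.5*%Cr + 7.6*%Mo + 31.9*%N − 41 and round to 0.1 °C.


Apply the ASTM G48 empirical CPT estimate: CPT(°C) = 2.5*%Cr + 7.6*%Mo + 31.9*%N − 41
2.5*20.2 = 50.5; 7.6*3.2 = 24.32; 31.9*0.01 = 0.319
CPT = 50.5 + 24.32 + 0.319 − 41 = 34.139 °C
Rounded to 0.1 °C: CPT ≈ 34.1 °C

34.1 °C


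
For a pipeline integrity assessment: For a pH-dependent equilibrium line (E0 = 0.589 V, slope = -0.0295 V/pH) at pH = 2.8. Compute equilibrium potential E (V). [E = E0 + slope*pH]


Apply the Pourbaix line equation: E = E0 + slope*pH
E = 0.589 + (-0.0295)*2.8 = 0.589 + (-0.0826) = 0.5064 V
Rounded to 3 decimal places: E = 0.506 V

0.506 V


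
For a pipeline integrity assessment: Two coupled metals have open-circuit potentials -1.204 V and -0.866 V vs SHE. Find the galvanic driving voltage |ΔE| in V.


Driving voltage is the absolute potential difference.
|ΔE| = |-1.204 − (-0.866)| = 0.338 V

0.338 V


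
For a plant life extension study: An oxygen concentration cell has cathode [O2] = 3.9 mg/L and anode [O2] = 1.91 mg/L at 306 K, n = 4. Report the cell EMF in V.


Apply the Nernst concentration-cell relation: E = (RT/nF)*ln(C_cathode/C_anode)
RT/nF = 8.314*306/(4*96485) = 0.00659192 V
ln(3.9/1.91) = 0.71387
E = 0.00659192 * 0.71387 = 0.00471 V

0.00471 V


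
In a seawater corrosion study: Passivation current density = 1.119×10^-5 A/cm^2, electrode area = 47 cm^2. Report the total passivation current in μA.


I = i_pass * A, then convert A → μA (×10^6)
I = 1.119×10^-5 * 47 * 10^6 = 525.93 μA

525.93 μA


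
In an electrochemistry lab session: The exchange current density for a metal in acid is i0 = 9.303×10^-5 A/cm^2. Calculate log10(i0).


i0 = 9.303×10^-5 A/cm^2
log10(i0) = -4.031

-4.031


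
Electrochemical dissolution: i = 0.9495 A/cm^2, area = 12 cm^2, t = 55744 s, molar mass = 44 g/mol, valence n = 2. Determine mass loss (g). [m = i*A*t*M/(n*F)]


Apply Faraday's law: m = i*A*t*M / (n*F)
Total charge passed Q = i*A*t = 0.9495*12*55744 = 635147.136 C
m = Q*M/(n*F) = 635147.136*44/(2*96485) = 144.82289 g

144.82289 g


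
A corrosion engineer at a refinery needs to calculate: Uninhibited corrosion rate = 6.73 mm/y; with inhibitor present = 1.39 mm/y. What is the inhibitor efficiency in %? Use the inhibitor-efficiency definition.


Apply the inhibitor-efficiency definition: IE = (CR_blank − CR_inh)/CR_blank × 100
IE = (6.73 − 1.39) / 6.73 × 100
IE = 5.34 / 6.73 × 100 = 79.3 %

79.3 %


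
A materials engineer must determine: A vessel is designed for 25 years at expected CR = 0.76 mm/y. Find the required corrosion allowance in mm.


Corrosion allowance = CR × design life
CA = 0.76 * 25 = 19.0 mm

19.0 mm


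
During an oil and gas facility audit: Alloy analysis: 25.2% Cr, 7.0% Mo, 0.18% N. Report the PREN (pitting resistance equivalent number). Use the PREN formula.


Apply the PREN formula: PREN = Cr + 3.3*Mo + 16*N
PREN = 25.2 + 3.3*7.0 + 16*0.18
PREN = 25.2 + 23.1 + 2.88 = 51.18

51.18


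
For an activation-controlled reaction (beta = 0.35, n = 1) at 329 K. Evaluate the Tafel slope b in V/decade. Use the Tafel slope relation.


Apply the Tafel slope relation: b = 2.303*R*T/(beta*n*F)
Numerator: 2.303 * 8.314 * 329 = 6299.41
Denominator: 0.35 * 1 * 96485 = 33769.75
b = 6299.41 / 33769.75 = 0.187 V/decade

0.187 V/decade


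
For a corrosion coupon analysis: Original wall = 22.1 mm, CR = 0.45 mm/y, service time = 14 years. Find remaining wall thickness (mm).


Remaining wall = original − CR × time
t = 22.1 − 0.45*14 = 22.1 − 6.3 = 15.8 mm

15.8 mm


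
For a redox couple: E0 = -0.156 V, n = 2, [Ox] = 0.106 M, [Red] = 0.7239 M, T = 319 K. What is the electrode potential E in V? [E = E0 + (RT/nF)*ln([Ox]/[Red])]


Apply the Nernst equation: E = E0 + (RT/nF)*ln([Ox]/[Red])
Step 1: RT/nF = 8.314*319/(2*96485) = 0.01374393 V
Step 2: [Ox]/[Red] = 0.106/0.7239 = 0.146429
Step 3: ln(0.146429) = -1.921215
Step 4: correction = 0.01374393 * -1.921215 = -0.026 V
E = -0.156 + -0.026 = -0.182 V

-0.182 V


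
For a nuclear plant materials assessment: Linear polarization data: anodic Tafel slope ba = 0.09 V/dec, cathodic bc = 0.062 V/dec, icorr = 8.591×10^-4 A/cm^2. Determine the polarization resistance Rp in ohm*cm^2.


Apply the Stern-Geary equation: Rp = ba*bc / (2.303*icorr*(ba+bc))
ba*bc = 0.09*0.062 = 0.00558
ba+bc = 0.152; 2.303*icorr*(ba+bc) = 2.303*8.591×10^-4*0.152 = 3.0073311×10^-4
Rp = 0.00558 / 3.0073311×10^-4 = 18.55 ohm*cm^2

18.55 ohm*cm^2


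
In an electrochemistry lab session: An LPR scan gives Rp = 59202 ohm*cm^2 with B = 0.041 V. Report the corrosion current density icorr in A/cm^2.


Apply the Stern-Geary relation: icorr = B / Rp
icorr = 0.041 / 59202 = 6.925×10^-7 A/cm^2

6.925×10^-7 A/cm^2


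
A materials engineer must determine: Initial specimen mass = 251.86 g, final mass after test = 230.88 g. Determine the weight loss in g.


Weight loss = initial − final
WL = 251.86 − 230.88 = 20.98 g

20.98 g


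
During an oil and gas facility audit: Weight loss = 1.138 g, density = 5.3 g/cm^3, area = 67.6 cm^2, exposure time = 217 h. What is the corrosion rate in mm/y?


Apply the mm/y weight-loss relation: CR = 87600 * W / (D * A * T)
Numerator: 87600 * 1.138 = 99688.8
Denominator: 5.3 * 67.6 * 217 = 77746.76
CR = 99688.8 / 77746.76 = 1.28222 mm/y

1.28222 mm/y


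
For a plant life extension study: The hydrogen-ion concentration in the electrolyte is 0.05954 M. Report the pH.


pH = −log10[H+]
pH = −log10(0.05954) = 1.23

1.23


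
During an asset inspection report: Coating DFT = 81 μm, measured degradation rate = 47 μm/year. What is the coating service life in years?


Service life = thickness / degradation rate
Life = 81 / 47 = 1.7 years

1.7 years


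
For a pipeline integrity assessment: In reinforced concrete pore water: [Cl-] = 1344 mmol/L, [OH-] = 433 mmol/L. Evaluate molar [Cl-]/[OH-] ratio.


Threshold parameter = [Cl-] / [OH-] (molar basis; both in mmol/L, so units cancel)
Ratio = 1344 / 433 = 3.1

3.1


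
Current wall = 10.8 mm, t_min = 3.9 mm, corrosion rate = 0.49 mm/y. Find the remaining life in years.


Apply the remaining-life relation: RL = (t_current − t_min) / CR
RL = (10.8 − 3.9) / 0.49 = 6.9 / 0.49 = 14.1 years

14.1 years


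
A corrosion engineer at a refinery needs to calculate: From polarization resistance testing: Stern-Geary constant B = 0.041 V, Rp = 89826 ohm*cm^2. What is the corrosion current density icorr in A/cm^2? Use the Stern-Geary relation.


Apply the Stern-Geary relation: icorr = B / Rp
icorr = 0.041 / 89826 = 4.564×10^-7 A/cm^2

4.564×10^-7 A/cm^2


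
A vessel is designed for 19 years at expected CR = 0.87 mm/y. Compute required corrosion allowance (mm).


Corrosion allowance = CR × design life
CA = 0.87 * 19 = 16.53 mm

16.53 mm


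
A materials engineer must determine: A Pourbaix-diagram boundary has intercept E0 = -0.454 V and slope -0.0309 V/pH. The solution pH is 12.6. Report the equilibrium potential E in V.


Apply the Pourbaix line equation: E = E0 + slope*pH
E = -0.454 + (-0.0309)*12.6 = -0.454 + (-0.38934) = -0.84334 V
Rounded to 3 decimal places: E = -0.843 V

-0.843 V


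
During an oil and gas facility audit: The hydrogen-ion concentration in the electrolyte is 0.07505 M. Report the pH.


pH = −log10[H+]
pH = −log10(0.07505) = 1.12

1.12


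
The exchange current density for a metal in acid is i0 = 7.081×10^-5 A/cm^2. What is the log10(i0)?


i0 = 7.081×10^-5 A/cm^2
log10(i0) = -4.15

-4.15


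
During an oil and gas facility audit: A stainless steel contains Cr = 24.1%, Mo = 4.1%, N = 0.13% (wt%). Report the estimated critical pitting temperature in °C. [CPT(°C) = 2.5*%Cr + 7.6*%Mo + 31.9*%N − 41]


Apply the ASTM G48 empirical CPT estimate: CPT(°C) = 2.5*%Cr + 7.6*%Mo + 31.9*%N − 41
2.5*24.1 = 60.25; 7.6*4.1 = 31.16; 31.9*0.13 = 4.147
CPT = 60.25 + 31.16 + 4.147 − 41 = 54.557 °C
Rounded to 0.1 °C: CPT ≈ 54.6 °C

54.6 °C


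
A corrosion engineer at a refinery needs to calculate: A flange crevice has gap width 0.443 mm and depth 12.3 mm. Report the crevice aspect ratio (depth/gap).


Aspect ratio = depth / gap
Ratio = 12.3 / 0.443 = 27.8

27.8


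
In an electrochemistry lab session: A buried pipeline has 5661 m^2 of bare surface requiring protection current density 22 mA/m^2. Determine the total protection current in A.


I = area * current density, then convert mA → A (÷1000)
I = 5661 * 22 / 1000 = 124.54 A

124.54 A


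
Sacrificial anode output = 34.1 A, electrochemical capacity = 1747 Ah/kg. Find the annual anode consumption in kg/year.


Annual consumption = current * hours per year / capacity
Rate = 34.1 * 8760 / 1747 = 171.0 kg/year

171.0 kg/year


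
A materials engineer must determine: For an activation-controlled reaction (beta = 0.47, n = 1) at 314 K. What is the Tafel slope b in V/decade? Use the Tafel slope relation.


Apply the Tafel slope relation: b = 2.303*R*T/(beta*n*F)
Numerator: 2.303 * 8.314 * 314 = 6012.2
Denominator: 0.47 * 1 * 96485 = 45347.95
b = 6012.2 / 45347.95 = 0.133 V/decade

0.133 V/decade


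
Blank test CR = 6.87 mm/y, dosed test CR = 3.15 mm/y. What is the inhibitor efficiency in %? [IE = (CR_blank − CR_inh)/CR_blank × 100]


Apply the inhibitor-efficiency definition: IE = (CR_blank − CR_inh)/CR_blank × 100
IE = (6.87 − 3.15) / 6.87 × 100
IE = 3.72 / 6.87 × 100 = 54.1 %

54.1 %


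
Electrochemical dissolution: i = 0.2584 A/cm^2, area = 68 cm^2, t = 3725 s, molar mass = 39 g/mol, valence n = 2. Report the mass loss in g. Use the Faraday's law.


Apply Faraday's law: m = i*A*t*M / (n*F)
Total charge passed Q = i*A*t = 0.2584*68*3725 = 65452.72 C
m = Q*M/(n*F) = 65452.72*39/(2*96485) = 13.228 g

13.228 g


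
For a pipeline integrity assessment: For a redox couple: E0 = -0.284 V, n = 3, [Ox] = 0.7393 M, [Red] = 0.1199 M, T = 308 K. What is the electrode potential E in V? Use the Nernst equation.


Apply the Nernst equation: E = E0 + (RT/nF)*ln([Ox]/[Red])
Step 1: RT/nF = 8.314*308/(3*96485) = 0.00884667 V
Step 2: [Ox]/[Red] = 0.7393/0.1199 = 6.165972
Step 3: ln(6.165972) = 1.819046
Step 4: correction = 0.00884667 * 1.819046 = 0.0161 V
E = -0.284 + 0.0161 = -0.2679 V

-0.2679 V


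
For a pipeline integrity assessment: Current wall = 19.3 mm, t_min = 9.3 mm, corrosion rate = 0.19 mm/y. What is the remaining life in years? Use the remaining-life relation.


Apply the remaining-life relation: RL = (t_current − t_min) / CR
RL = (19.3 − 9.3) / 0.19 = 10.0 / 0.19 = 52.6 years

52.6 years


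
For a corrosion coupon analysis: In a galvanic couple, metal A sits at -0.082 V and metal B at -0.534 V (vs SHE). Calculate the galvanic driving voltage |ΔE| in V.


Driving voltage is the absolute potential difference.
|ΔE| = |-0.082 − (-0.534)| = 0.452 V

0.452 V


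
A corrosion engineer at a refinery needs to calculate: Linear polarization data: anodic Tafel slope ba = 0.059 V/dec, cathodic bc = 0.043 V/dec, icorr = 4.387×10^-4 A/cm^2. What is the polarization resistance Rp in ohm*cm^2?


Apply the Stern-Geary equation: Rp = ba*bc / (2.303*icorr*(ba+bc))
ba*bc = 0.059*0.043 = 0.002537
ba+bc = 0.102; 2.303*icorr*(ba+bc) = 2.303*4.387×10^-4*0.102 = 1.0305326×10^-4
Rp = 0.002537 / 1.0305326×10^-4 = 24.6 ohm*cm^2

24.6 ohm*cm^2


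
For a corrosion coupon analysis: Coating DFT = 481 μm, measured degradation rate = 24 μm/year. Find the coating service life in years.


Service life = thickness / degradation rate
Life = 481 / 24 = 20.0 years

20.0 years


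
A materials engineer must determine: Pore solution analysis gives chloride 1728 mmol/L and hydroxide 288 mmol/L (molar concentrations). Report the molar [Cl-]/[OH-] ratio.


Threshold parameter = [Cl-] / [OH-] (molar basis; both in mmol/L, so units cancel)
Ratio = 1728 / 288 = 6.0

6.0


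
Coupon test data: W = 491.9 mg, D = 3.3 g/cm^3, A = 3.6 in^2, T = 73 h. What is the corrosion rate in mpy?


Apply the mpy weight-loss relation: CR = 534 * W / (D * A * T)
Numerator: 534 * 491.9 = 262674.6
Denominator: 3.3 * 3.6 * 73 = 867.24
CR = 262674.6 / 867.24 = 302.8857 mpy

302.8857 mpy


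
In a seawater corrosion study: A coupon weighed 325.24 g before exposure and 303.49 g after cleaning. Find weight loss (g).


Weight loss = initial − final
WL = 325.24 − 303.49 = 21.75 g

21.75 g


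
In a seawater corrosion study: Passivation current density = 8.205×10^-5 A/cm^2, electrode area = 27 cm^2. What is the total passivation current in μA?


I = i_pass * A, then convert A → μA (×10^6)
I = 8.205×10^-5 * 27 * 10^6 = 2215.35 μA

2215.35 μA


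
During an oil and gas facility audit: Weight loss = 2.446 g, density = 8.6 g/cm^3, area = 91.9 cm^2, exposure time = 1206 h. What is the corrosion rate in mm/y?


Apply the mm/y weight-loss relation: CR = 87600 * W / (D * A * T)
Numerator: 87600 * 2.446 = 214269.6
Denominator: 8.6 * 91.9 * 1206 = 953150.04
CR = 214269.6 / 953150.04 = 0.2248 mm/y

0.2248 mm/y


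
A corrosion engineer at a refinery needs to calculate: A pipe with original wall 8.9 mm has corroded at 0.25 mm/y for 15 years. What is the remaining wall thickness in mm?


Remaining wall = original − CR × time
t = 8.9 − 0.25*15 = 8.9 − 3.75 = 5.15 mm

5.15 mm


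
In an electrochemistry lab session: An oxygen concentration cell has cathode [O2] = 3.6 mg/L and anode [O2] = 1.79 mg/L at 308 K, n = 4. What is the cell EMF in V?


Apply the Nernst concentration-cell relation: E = (RT/nF)*ln(C_cathode/C_anode)
RT/nF = 8.314*308/(4*96485) = 0.006635 V
ln(3.6/1.79) = 0.69872
E = 0.006635 * 0.69872 = 0.00464 V

0.00464 V


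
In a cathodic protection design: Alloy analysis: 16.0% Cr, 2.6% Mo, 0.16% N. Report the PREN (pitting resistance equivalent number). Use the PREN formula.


Apply the PREN formula: PREN = Cr + 3.3*Mo + 16*N
PREN = 16.0 + 3.3*2.6 + 16*0.16
PREN = 16.0 + 8.58 + 2.56 = 27.14

27.14


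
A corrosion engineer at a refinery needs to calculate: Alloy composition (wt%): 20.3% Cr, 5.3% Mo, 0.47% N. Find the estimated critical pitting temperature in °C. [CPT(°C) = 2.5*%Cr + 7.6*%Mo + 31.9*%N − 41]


Apply the ASTM G48 empirical CPT estimate: CPT(°C) = 2.5*%Cr + 7.6*%Mo + 31.9*%N − 41
2.5*20.3 = 50.75; 7.6*5.3 = 40.28; 31.9*0.47 = 14.993
CPT = 50.75 + 40.28 + 14.993 − 41 = 65.023 °C
Rounded to 0.1 °C: CPT ≈ 65.0 °C

65.0 °C


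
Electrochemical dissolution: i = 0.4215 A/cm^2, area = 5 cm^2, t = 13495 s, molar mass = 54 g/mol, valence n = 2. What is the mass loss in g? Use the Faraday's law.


Apply Faraday's law: m = i*A*t*M / (n*F)
Total charge passed Q = i*A*t = 0.4215*5*13495 = 28440.7125 C
m = Q*M/(n*F) = 28440.7125*54/(2*96485) = 7.9587 g

7.9587 g


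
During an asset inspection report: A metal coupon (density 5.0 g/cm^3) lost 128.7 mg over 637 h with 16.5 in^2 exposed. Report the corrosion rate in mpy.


Apply the mpy weight-loss relation: CR = 534 * W / (D * A * T)
Numerator: 534 * 128.7 = 68725.8
Denominator: 5.0 * 16.5 * 637 = 52552.5
CR = 68725.8 / 52552.5 = 1.3078 mpy

1.3078 mpy


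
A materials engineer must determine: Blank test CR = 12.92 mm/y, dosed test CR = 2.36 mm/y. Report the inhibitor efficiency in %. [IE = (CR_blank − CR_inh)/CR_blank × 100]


Apply the inhibitor-efficiency definition: IE = (CR_blank − CR_inh)/CR_blank × 100
IE = (12.92 − 2.36) / 12.92 × 100
IE = 10.56 / 12.92 × 100 = 81.7 %

81.7 %
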